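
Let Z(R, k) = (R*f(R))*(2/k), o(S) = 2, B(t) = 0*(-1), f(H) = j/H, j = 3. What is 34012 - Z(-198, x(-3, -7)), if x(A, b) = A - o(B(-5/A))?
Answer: 170066/5 ≈ 34013.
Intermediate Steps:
f(H) = 3/H
B(t) = 0
x(A, b) = -2 + A (x(A, b) = A - 1*2 = A - 2 = -2 + A)
Z(R, k) = 6/k (Z(R, k) = (R*(3/R))*(2/k) = 3*(2/k) = 6/k)
34012 - Z(-198, x(-3, -7)) = 34012 - 6/(-2 - 3) = 34012 - 6/(-5) = 34012 - 6*(-1)/5 = 34012 - 1*(-6/5) = 34012 + 6/5 = 170066/5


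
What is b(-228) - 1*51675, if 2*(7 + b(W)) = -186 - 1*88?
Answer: -51819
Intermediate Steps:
b(W) = -144 (b(W) = -7 + (-186 - 1*88)/2 = -7 + (-186 - 88)/2 = -7 + (½)*(-274) = -7 - 137 = -144)
b(-228) - 1*51675 = -144 - 1*51675 = -144 - 51675 = -51819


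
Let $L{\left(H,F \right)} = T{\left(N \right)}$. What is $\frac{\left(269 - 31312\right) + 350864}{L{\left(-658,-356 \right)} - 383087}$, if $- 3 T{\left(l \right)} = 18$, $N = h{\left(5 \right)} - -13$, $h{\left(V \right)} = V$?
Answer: $- \frac{319821}{383093} \approx -0.83484$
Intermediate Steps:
$N = 18$ ($N = 5 - -13 = 5 + 13 = 18$)
$T{\left(l \right)} = -6$ ($T{\left(l \right)} = \left(- \frac{1}{3}\right) 18 = -6$)
$L{\left(H,F \right)} = -6$
$\frac{\left(269 - 31312\right) + 350864}{L{\left(-658,-356 \right)} - 383087} = \frac{\left(269 - 31312\right) + 350864}{-6 - 383087} = \frac{\left(269 - 31312\right) + 350864}{-383093} = \left(-31043 + 350864\right) \left(- \frac{1}{383093}\right) = 319821 \left(- \frac{1}{383093}\right) = - \frac{319821}{383093}$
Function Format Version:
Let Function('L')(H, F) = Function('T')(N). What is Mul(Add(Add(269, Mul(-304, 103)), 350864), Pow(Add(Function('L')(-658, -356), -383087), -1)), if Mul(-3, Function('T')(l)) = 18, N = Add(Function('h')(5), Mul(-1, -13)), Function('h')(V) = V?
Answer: Rational(-319821, 383093) ≈ -0.83484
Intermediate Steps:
N = 18 (N = Add(5, Mul(-1, -13)) = Add(5, 13) = 18)
Function('T')(l) = -6 (Function('T')(l) = Mul(Rational(-1, 3), 18) = -6)
Function('L')(H, F) = -6
Mul(Add(Add(269, Mul(-304, 103)), 350864), Pow(Add(Function('L')(-658, -356), -383087), -1)) = Mul(Add(Add(269, Mul(-304, 103)), 350864), Pow(Add(-6, -383087), -1)) = Mul(Add(Add(269, -31312), 350864), Pow(-383093, -1)) = Mul(Add(-31043, 350864), Rational(-1, 383093)) = Mul(319821, Rational(-1, 383093)) = Rational(-319821, 383093)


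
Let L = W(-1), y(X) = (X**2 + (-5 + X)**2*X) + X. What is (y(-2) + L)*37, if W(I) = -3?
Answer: -3663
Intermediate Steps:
y(X) = X + X**2 + X*(-5 + X)**2 (y(X) = (X**2 + X*(-5 + X)**2) + X = X + X**2 + X*(-5 + X)**2)
L = -3
(y(-2) + L)*37 = (-2*(1 - 2 + (-5 - 2)**2) - 3)*37 = (-2*(1 - 2 + (-7)**2) - 3)*37 = (-2*(1 - 2 + 49) - 3)*37 = (-2*48 - 3)*37 = (-96 - 3)*37 = -99*37 = -3663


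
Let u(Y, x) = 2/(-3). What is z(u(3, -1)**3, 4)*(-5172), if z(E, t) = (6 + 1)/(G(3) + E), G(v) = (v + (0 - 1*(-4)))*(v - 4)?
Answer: 977508/197 ≈ 4962.0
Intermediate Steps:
u(Y, x) = -2/3 (u(Y, x) = 2*(-1/3) = -2/3)
G(v) = (-4 + v)*(4 + v) (G(v) = (v + (0 + 4))*(-4 + v) = (v + 4)*(-4 + v) = (4 + v)*(-4 + v) = (-4 + v)*(4 + v))
z(E, t) = 7/(-7 + E) (z(E, t) = (6 + 1)/((-16 + 3**2) + E) = 7/((-16 + 9) + E) = 7/(-7 + E))
z(u(3, -1)**3, 4)*(-5172) = (7/(-7 + (-2/3)**3))*(-5172) = (7/(-7 - 8/27))*(-5172) = (7/(-197/27))*(-5172) = (7*(-27/197))*(-5172) = -189/197*(-5172) = 977508/197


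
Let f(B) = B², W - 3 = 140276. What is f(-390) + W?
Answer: 292379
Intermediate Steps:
W = 140279 (W = 3 + 140276 = 140279)
f(-390) + W = (-390)² + 140279 = 152100 + 140279 = 292379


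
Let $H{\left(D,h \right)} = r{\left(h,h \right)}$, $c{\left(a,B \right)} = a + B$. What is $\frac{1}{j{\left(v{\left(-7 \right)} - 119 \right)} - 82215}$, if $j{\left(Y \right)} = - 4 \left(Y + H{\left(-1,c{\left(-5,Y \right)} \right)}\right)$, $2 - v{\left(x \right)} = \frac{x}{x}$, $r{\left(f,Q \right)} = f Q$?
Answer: $- \frac{1}{142259} \approx -7.0294 \cdot 10^{-6}$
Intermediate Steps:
$c{\left(a,B \right)} = B + a$
$r{\left(f,Q \right)} = Q f$
$H{\left(D,h \right)} = h^{2}$ ($H{\left(D,h \right)} = h h = h^{2}$)
$v{\left(x \right)} = 1$ ($v{\left(x \right)} = 2 - \frac{x}{x} = 2 - 1 = 1$)
$j{\left(Y \right)} = - 4 Y - 4 \left(-5 + Y\right)^{2}$ ($j{\left(Y \right)} = - 4 \left(Y + \left(Y - 5\right)^{2}\right) = - 4 \left(Y + \left(-5 + Y\right)^{2}\right) = - 4 Y - 4 \left(-5 + Y\right)^{2}$)
$\frac{1}{j{\left(v{\left(-7 \right)} - 119 \right)} - 82215} = \frac{1}{\left(- 4 \left(1 - 119\right) - 4 \left(-5 + \left(1 - 119\right)\right)^{2}\right) - 82215} = \frac{1}{\left(\left(-4\right) \left(-118\right) - 4 \left(-5 - 118\right)^{2}\right) - 82215} = \frac{1}{\left(472 - 4 \left(-123\right)^{2}\right) - 82215} = \frac{1}{\left(472 - 60516\right) - 82215} = \frac{1}{-60044 - 82215} = \frac{1}{-142259} = - \frac{1}{142259}$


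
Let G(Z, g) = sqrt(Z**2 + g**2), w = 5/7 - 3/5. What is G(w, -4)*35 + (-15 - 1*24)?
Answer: -39 + 4*sqrt(1226) ≈ 101.06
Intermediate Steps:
w = 4/35 (w = 5*(1/7) - 3*1/5 = 5/7 - 3/5 = 4/35 ≈ 0.11429)
G(w, -4)*35 + (-15 - 1*24) = sqrt((4/35)**2 + (-4)**2)*35 + (-15 - 1*24) = sqrt(16/1225 + 16)*35 + (-15 - 24) = sqrt(19616/1225)*35 - 39 = (4*sqrt(1226)/35)*35 - 39 = 4*sqrt(1226) - 39 = -39 + 4*sqrt(1226)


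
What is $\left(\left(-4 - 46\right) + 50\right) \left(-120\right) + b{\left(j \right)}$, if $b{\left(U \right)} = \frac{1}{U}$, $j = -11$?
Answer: $- \frac{1}{11} \approx -0.090909$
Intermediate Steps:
$\left(\left(-4 - 46\right) + 50\right) \left(-120\right) + b{\left(j \right)} = \left(\left(-4 - 46\right) + 50\right) \left(-120\right) + \frac{1}{-11} = \left(-50 + 50\right) \left(-120\right) - \frac{1}{11} = 0 \left(-120\right) - \frac{1}{11} = 0 - \frac{1}{11} = - \frac{1}{11}$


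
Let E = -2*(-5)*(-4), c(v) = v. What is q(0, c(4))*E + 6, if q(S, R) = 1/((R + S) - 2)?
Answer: -14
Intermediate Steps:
E = -40 (E = 10*(-4) = -40)
q(S, R) = 1/(-2 + R + S)
q(0, c(4))*E + 6 = -40/(-2 + 4 + 0) + 6 = -40/2 + 6 = (½)*(-40) + 6 = -20 + 6 = -14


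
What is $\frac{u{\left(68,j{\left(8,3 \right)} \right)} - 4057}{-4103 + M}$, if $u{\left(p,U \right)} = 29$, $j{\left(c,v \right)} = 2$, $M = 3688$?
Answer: $\frac{4028}{415} \approx 9.706$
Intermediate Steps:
$\frac{u{\left(68,j{\left(8,3 \right)} \right)} - 4057}{-4103 + M} = \frac{29 - 4057}{-4103 + 3688} = - \frac{4028}{-415} = \left(-4028\right) \left(- \frac{1}{415}\right) = \frac{4028}{415}$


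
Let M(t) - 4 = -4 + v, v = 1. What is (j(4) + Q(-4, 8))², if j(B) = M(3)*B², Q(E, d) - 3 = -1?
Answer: 324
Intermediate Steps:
Q(E, d) = 2 (Q(E, d) = 3 - 1 = 2)
M(t) = 1 (M(t) = 4 + (-4 + 1) = 4 - 3 = 1)
j(B) = B² (j(B) = 1*B² = B²)
(j(4) + Q(-4, 8))² = (4² + 2)² = (16 + 2)² = 18² = 324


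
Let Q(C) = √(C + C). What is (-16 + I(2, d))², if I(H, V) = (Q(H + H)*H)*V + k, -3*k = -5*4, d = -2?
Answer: 1936/9 + 448*√2/3 ≈ 426.30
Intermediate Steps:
k = 20/3 (k = -(-5)*4/3 = -⅓*(-20) = 20/3 ≈ 6.6667)
Q(C) = √2*√C (Q(C) = √(2*C) = √2*√C)
I(H, V) = 20/3 + 2*V*H^(3/2) (I(H, V) = ((√2*√(H + H))*H)*V + 20/3 = ((√2*√(2*H))*H)*V + 20/3 = ((√2*(√2*√H))*H)*V + 20/3 = ((2*√H)*H)*V + 20/3 = (2*H^(3/2))*V + 20/3 = 2*V*H^(3/2) + 20/3 = 20/3 + 2*V*H^(3/2))
(-16 + I(2, d))² = (-16 + (20/3 + 2*(-2)*2^(3/2)))² = (-16 + (20/3 + 2*(-2)*(2*√2)))² = (-16 + (20/3 - 8*√2))² = (-28/3 - 8*√2)²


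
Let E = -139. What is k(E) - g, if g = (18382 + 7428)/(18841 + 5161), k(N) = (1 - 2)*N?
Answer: 1655234/12001 ≈ 137.92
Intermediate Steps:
k(N) = -N
g = 12905/12001 (g = 25810/24002 = 25810*(1/24002) = 12905/12001 ≈ 1.0753)
k(E) - g = -1*(-139) - 1*12905/12001 = 139 - 12905/12001 = 1655234/12001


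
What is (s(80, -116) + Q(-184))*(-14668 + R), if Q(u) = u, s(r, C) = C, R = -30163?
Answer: 13449300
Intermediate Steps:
(s(80, -116) + Q(-184))*(-14668 + R) = (-116 - 184)*(-14668 - 30163) = -300*(-44831) = 13449300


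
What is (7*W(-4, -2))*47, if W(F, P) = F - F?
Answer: 0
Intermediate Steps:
W(F, P) = 0
(7*W(-4, -2))*47 = (7*0)*47 = 0*47 = 0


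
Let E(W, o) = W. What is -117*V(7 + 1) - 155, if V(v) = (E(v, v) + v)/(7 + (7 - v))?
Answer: -467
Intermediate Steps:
V(v) = 2*v/(14 - v) (V(v) = (v + v)/(7 + (7 - v)) = (2*v)/(14 - v) = 2*v/(14 - v))
-117*V(7 + 1) - 155 = -(-234)*(7 + 1)/(-14 + (7 + 1)) - 155 = -(-234)*8/(-14 + 8) - 155 = -(-234)*8/(-6) - 155 = -(-234)*8*(-1)/6 - 155 = -117*8/3 - 155 = -312 - 155 = -467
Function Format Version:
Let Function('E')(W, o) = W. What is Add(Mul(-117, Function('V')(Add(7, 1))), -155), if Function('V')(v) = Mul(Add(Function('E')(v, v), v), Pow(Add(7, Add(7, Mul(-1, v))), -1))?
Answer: -467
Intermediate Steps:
Function('V')(v) = Mul(2, v, Pow(Add(14, Mul(-1, v)), -1)) (Function('V')(v) = Mul(Add(v, v), Pow(Add(7, Add(7, Mul(-1, v))), -1)) = Mul(Mul(2, v), Pow(Add(14, Mul(-1, v)), -1)) = Mul(2, v, Pow(Add(14, Mul(-1, v)), -1)))
Add(Mul(-117, Function('V')(Add(7, 1))), -155) = Add(Mul(-117, Mul(-2, Add(7, 1), Pow(Add(-14, Add(7, 1)), -1))), -155) = Add(Mul(-117, Mul(-2, 8, Pow(Add(-14, 8), -1))), -155) = Add(Mul(-117, Mul(-2, 8, Pow(-6, -1))), -155) = Add(Mul(-117, Mul(-2, 8, Rational(-1, 6))), -155) = Add(Mul(-117, Rational(8, 3)), -155) = Add(-312, -155) = -467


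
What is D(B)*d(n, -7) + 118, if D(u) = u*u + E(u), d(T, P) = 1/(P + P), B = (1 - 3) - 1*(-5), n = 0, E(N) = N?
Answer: 820/7 ≈ 117.14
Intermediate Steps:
B = 3 (B = -2 + 5 = 3)
d(T, P) = 1/(2*P)
D(u) = u + u² (D(u) = u*u + u = u² + u = u + u²)
D(B)*d(n, -7) + 118 = (3*(1 + 3))*((½)/(-7)) + 118 = (3*4)*((½)*(-⅐)) + 118 = 12*(-1/14) + 118 = -6/7 + 118 = 820/7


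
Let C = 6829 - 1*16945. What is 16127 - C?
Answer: 26243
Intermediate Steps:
C = -10116 (C = 6829 - 16945 = -10116)
16127 - C = 16127 - 1*(-10116) = 16127 + 10116 = 26243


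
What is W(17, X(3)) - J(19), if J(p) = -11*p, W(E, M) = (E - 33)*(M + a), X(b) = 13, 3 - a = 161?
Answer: 2529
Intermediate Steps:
a = -158 (a = 3 - 1*161 = 3 - 161 = -158)
W(E, M) = (-158 + M)*(-33 + E) (W(E, M) = (E - 33)*(M - 158) = (-33 + E)*(-158 + M) = (-158 + M)*(-33 + E))
W(17, X(3)) - J(19) = (5214 - 158*17 - 33*13 + 17*13) - (-11)*19 = (5214 - 2686 - 429 + 221) - 1*(-209) = 2320 + 209 = 2529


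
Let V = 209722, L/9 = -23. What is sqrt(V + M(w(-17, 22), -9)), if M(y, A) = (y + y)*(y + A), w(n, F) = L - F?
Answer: 3*sqrt(35414) ≈ 564.56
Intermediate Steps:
L = -207 (L = 9*(-23) = -207)
w(n, F) = -207 - F
M(y, A) = 2*y*(A + y) (M(y, A) = (2*y)*(A + y) = 2*y*(A + y))
sqrt(V + M(w(-17, 22), -9)) = sqrt(209722 + 2*(-207 - 1*22)*(-9 + (-207 - 1*22))) = sqrt(209722 + 2*(-207 - 22)*(-9 + (-207 - 22))) = sqrt(209722 + 2*(-229)*(-9 - 229)) = sqrt(209722 + 2*(-229)*(-238)) = sqrt(209722 + 109004) = sqrt(318726) = 3*sqrt(35414)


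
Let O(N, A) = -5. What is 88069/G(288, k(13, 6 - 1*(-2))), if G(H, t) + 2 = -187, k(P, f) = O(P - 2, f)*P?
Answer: -88069/189 ≈ -465.97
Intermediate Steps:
k(P, f) = -5*P
G(H, t) = -189 (G(H, t) = -2 - 187 = -189)
88069/G(288, k(13, 6 - 1*(-2))) = 88069/(-189) = 88069*(-1/189) = -88069/189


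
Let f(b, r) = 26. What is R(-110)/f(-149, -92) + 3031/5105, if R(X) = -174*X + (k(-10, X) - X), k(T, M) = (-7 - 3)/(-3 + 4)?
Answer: 3780731/5105 ≈ 740.59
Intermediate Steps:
k(T, M) = -10 (k(T, M) = -10/1 = -10*1 = -10)
R(X) = -10 - 175*X (R(X) = -174*X + (-10 - X) = -10 - 175*X)
R(-110)/f(-149, -92) + 3031/5105 = (-10 - 175*(-110))/26 + 3031/5105 = (-10 + 19250)*(1/26) + 3031*(1/5105) = 19240*(1/26) + 3031/5105 = 740 + 3031/5105 = 3780731/5105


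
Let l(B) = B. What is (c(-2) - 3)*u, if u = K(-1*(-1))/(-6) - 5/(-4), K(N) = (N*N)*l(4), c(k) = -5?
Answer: -14/3 ≈ -4.6667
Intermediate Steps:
K(N) = 4*N² (K(N) = (N*N)*4 = N²*4 = 4*N²)
u = 7/12 (u = (4*(-1*(-1))²)/(-6) - 5/(-4) = (4*1²)*(-⅙) - 5*(-¼) = (4*1)*(-⅙) + 5/4 = 4*(-⅙) + 5/4 = -⅔ + 5/4 = 7/12 ≈ 0.58333)
(c(-2) - 3)*u = (-5 - 3)*(7/12) = -8*7/12 = -14/3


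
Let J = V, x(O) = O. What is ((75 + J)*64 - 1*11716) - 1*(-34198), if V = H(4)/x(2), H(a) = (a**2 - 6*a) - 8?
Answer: 26770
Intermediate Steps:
H(a) = -8 + a**2 - 6*a
V = -8 (V = (-8 + 4**2 - 6*4)/2 = (-8 + 16 - 24)*(1/2) = -16*1/2 = -8)
J = -8
((75 + J)*64 - 1*11716) - 1*(-34198) = ((75 - 8)*64 - 1*11716) - 1*(-34198) = (67*64 - 11716) + 34198 = (4288 - 11716) + 34198 = -7428 + 34198 = 26770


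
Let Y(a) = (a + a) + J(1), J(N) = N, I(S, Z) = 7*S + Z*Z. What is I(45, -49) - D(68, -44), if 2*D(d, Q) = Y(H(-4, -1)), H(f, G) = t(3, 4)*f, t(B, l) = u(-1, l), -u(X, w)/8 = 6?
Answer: 5047/2 ≈ 2523.5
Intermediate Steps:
u(X, w) = -48 (u(X, w) = -8*6 = -48)
t(B, l) = -48
I(S, Z) = Z**2 + 7*S (I(S, Z) = 7*S + Z**2 = Z**2 + 7*S)
H(f, G) = -48*f
Y(a) = 1 + 2*a (Y(a) = (a + a) + 1 = 2*a + 1 = 1 + 2*a)
D(d, Q) = 385/2 (D(d, Q) = (1 + 2*(-48*(-4)))/2 = (1 + 2*192)/2 = (1 + 384)/2 = (1/2)*385 = 385/2)
I(45, -49) - D(68, -44) = ((-49)**2 + 7*45) - 1*385/2 = (2401 + 315) - 385/2 = 2716 - 385/2 = 5047/2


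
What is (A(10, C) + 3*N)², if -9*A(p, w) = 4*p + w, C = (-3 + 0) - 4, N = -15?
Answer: 21316/9 ≈ 2368.4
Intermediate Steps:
C = -7 (C = -3 - 4 = -7)
A(p, w) = -4*p/9 - w/9 (A(p, w) = -(4*p + w)/9 = -(w + 4*p)/9 = -4*p/9 - w/9)
(A(10, C) + 3*N)² = ((-4/9*10 - ⅑*(-7)) + 3*(-15))² = ((-40/9 + 7/9) - 45)² = (-11/3 - 45)² = (-146/3)² = 21316/9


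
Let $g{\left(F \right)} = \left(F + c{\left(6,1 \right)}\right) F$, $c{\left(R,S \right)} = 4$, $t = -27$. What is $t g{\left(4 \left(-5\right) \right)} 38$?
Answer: $-328320$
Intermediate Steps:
$g{\left(F \right)} = F \left(4 + F\right)$ ($g{\left(F \right)} = \left(F + 4\right) F = \left(4 + F\right) F = F \left(4 + F\right)$)
$t g{\left(4 \left(-5\right) \right)} 38 = - 27 \cdot 4 \left(-5\right) \left(4 + 4 \left(-5\right)\right) 38 = - 27 \left(- 20 \left(4 - 20\right)\right) 38 = - 27 \left(\left(-20\right) \left(-16\right)\right) 38 = \left(-27\right) 320 \cdot 38 = \left(-8640\right) 38 = -328320$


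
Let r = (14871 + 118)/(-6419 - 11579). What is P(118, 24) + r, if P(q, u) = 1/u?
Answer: -170869/215976 ≈ -0.79115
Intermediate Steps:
r = -14989/17998 (r = 14989/(-17998) = 14989*(-1/17998) = -14989/17998 ≈ -0.83282)
P(118, 24) + r = 1/24 - 14989/17998 = -170869/215976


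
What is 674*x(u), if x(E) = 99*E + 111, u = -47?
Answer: -3061308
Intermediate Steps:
x(E) = 111 + 99*E
674*x(u) = 674*(111 + 99*(-47)) = 674*(111 - 4653) = 674*(-4542) = -3061308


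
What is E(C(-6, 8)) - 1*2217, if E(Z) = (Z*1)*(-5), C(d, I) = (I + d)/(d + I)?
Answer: -2222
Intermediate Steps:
C(d, I) = 1 (C(d, I) = (I + d)/(I + d) = 1)
E(Z) = -5*Z (E(Z) = Z*(-5) = -5*Z)
E(C(-6, 8)) - 1*2217 = -5*1 - 1*2217 = -5 - 2217 = -2222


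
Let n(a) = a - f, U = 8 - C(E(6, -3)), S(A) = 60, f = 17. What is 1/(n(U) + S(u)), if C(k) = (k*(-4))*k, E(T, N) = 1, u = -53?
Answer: 1/55 ≈ 0.018182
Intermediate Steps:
C(k) = -4*k² (C(k) = (-4*k)*k = -4*k²)
U = 12 (U = 8 - (-4)*1² = 8 - (-4) = 8 - 1*(-4) = 8 + 4 = 12)
n(a) = -17 + a (n(a) = a - 1*17 = a - 17 = -17 + a)
1/(n(U) + S(u)) = 1/((-17 + 12) + 60) = 1/(-5 + 60) = 1/55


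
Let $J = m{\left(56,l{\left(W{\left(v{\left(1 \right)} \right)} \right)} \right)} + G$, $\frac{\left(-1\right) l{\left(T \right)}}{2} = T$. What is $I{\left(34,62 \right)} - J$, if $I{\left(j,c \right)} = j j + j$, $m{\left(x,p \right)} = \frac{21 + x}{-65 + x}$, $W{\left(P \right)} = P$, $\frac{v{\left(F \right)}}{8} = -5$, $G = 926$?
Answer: $\frac{2453}{9} \approx 272.56$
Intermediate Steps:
$v{\left(F \right)} = -40$ ($v{\left(F \right)} = 8 \left(-5\right) = -40$)
$l{\left(T \right)} = - 2 T$
$m{\left(x,p \right)} = \frac{21 + x}{-65 + x}$
$I{\left(j,c \right)} = j + j^{2}$ ($I{\left(j,c \right)} = j^{2} + j = j + j^{2}$)
$J = \frac{8257}{9}$ ($J = \frac{21 + 56}{-65 + 56} + 926 = \frac{1}{-9} \cdot 77 + 926 = \left(- \frac{1}{9}\right) 77 + 926 = - \frac{77}{9} + 926 = \frac{8257}{9} \approx 917.44$)
$I{\left(34,62 \right)} - J = 34 \left(1 + 34\right) - \frac{8257}{9} = 34 \cdot 35 - \frac{8257}{9} = 1190 - \frac{8257}{9} = \frac{2453}{9}$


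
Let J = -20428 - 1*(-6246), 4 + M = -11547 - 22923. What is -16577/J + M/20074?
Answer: -78071785/142344734 ≈ -0.54847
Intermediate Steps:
M = -34474 (M = -4 + (-11547 - 22923) = -4 - 34470 = -34474)
J = -14182 (J = -20428 + 6246 = -14182)
-16577/J + M/20074 = -16577/(-14182) - 34474/20074 = -16577*(-1/14182) - 34474*1/20074 = 16577/14182 - 17237/10037 = -78071785/142344734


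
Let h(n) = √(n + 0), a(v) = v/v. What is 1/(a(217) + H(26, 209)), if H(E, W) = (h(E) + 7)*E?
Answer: 183/15913 - 26*√26/15913 ≈ 0.0031688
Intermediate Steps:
a(v) = 1
h(n) = √n
H(E, W) = E*(7 + √E) (H(E, W) = (√E + 7)*E = (7 + √E)*E = E*(7 + √E))
1/(a(217) + H(26, 209)) = 1/(1 + 26*(7 + √26)) = 1/(1 + (182 + 26*√26)) = 1/(183 + 26*√26)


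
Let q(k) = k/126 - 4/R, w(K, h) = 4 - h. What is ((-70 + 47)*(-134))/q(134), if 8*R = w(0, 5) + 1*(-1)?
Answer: 194166/1075 ≈ 180.62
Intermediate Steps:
R = -1/4 (R = ((4 - 1*5) + 1*(-1))/8 = ((4 - 5) - 1)/8 = (-1 - 1)/8 = (1/8)*(-2) = -1/4 ≈ -0.25000)
q(k) = 16 + k/126 (q(k) = k/126 - 4/(-1/4) = k*(1/126) - 4*(-4) = k/126 + 16 = 16 + k/126)
((-70 + 47)*(-134))/q(134) = ((-70 + 47)*(-134))/(16 + (1/126)*134) = (-23*(-134))/(16 + 67/63) = 3082/(1075/63) = 3082*(63/1075) = 194166/1075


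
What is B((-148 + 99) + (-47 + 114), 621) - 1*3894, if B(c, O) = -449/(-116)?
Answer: -451255/116 ≈ -3890.1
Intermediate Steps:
B(c, O) = 449/116 (B(c, O) = -449*(-1/116) = 449/116)
B((-148 + 99) + (-47 + 114), 621) - 1*3894 = 449/116 - 1*3894 = 449/116 - 3894 = -451255/116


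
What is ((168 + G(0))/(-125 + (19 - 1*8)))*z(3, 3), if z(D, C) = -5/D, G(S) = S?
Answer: 140/57 ≈ 2.4561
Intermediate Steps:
((168 + G(0))/(-125 + (19 - 1*8)))*z(3, 3) = ((168 + 0)/(-125 + (19 - 1*8)))*(-5/3) = (168/(-125 + (19 - 8)))*(-5*1/3) = (168/(-125 + 11))*(-5/3) = (168/(-114))*(-5/3) = (168*(-1/114))*(-5/3) = -28/19*(-5/3) = 140/57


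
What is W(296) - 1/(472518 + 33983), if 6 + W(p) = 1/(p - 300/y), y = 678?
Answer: -101439521173/16916120398 ≈ -5.9966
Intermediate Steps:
W(p) = -6 + 1/(-50/113 + p) (W(p) = -6 + 1/(p - 300/678) = -6 + 1/(p - 300*1/678) = -6 + 1/(p - 50/113) = -6 + 1/(-50/113 + p))
W(296) - 1/(472518 + 33983) = (413 - 678*296)/(-50 + 113*296) - 1/(472518 + 33983) = (413 - 200688)/(-50 + 33448) - 1/506501 = -200275/33398 - 1*1/506501 = (1/33398)*(-200275) - 1/506501 = -200275/33398 - 1/506501 = -101439521173/16916120398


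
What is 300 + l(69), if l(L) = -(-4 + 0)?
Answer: 304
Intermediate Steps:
l(L) = 4 (l(L) = -1*(-4) = 4)
300 + l(69) = 300 + 4 = 304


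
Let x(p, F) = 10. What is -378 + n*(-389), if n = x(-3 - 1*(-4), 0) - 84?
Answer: 28408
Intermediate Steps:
n = -74 (n = 10 - 84 = -74)
-378 + n*(-389) = -378 - 74*(-389) = -378 + 28786 = 28408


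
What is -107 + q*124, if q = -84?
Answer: -10523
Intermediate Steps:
-107 + q*124 = -107 - 84*124 = -107 - 10416 = -10523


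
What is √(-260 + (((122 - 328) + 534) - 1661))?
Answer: 3*I*√177 ≈ 39.912*I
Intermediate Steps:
√(-260 + (((122 - 328) + 534) - 1661)) = √(-260 + ((-206 + 534) - 1661)) = √(-260 + (328 - 1661)) = √(-260 - 1333) = √(-1593) = 3*I*√177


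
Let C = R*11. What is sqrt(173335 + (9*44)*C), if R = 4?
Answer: sqrt(190759) ≈ 436.76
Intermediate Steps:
C = 44 (C = 4*11 = 44)
sqrt(173335 + (9*44)*C) = sqrt(173335 + (9*44)*44) = sqrt(173335 + 396*44) = sqrt(173335 + 17424) = sqrt(190759)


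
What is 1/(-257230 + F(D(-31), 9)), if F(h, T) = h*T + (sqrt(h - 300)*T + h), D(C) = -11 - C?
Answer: -25703/6606444358 - 9*I*sqrt(70)/33032221790 ≈ -3.8906e-6 - 2.2796e-9*I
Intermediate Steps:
F(h, T) = h + T*h + T*sqrt(-300 + h) (F(h, T) = T*h + (sqrt(-300 + h)*T + h) = T*h + (T*sqrt(-300 + h) + h) = T*h + (h + T*sqrt(-300 + h)) = h + T*h + T*sqrt(-300 + h))
1/(-257230 + F(D(-31), 9)) = 1/(-257230 + ((-11 - 1*(-31)) + 9*(-11 - 1*(-31)) + 9*sqrt(-300 + (-11 - 1*(-31))))) = 1/(-257230 + ((-11 + 31) + 9*(-11 + 31) + 9*sqrt(-300 + (-11 + 31)))) = 1/(-257230 + (20 + 9*20 + 9*sqrt(-300 + 20))) = 1/(-257230 + (20 + 180 + 9*sqrt(-280))) = 1/(-257230 + (20 + 180 + 9*(2*I*sqrt(70)))) = 1/(-257230 + (20 + 180 + 18*I*sqrt(70))) = 1/(-257230 + (200 + 18*I*sqrt(70))) = 1/(-257030 + 18*I*sqrt(70))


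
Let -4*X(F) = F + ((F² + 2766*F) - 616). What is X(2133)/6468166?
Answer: -2612771/6468166 ≈ -0.40394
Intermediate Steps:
X(F) = 154 - 2767*F/4 - F²/4 (X(F) = -(F + ((F² + 2766*F) - 616))/4 = -(F + (-616 + F² + 2766*F))/4 = -(-616 + F² + 2767*F)/4 = 154 - 2767*F/4 - F²/4)
X(2133)/6468166 = (154 - 2767/4*2133 - ¼*2133²)/6468166 = (154 - 5902011/4 - ¼*4549689)*(1/6468166) = (154 - 5902011/4 - 4549689/4)*(1/6468166) = -2612771*1/6468166 = -2612771/6468166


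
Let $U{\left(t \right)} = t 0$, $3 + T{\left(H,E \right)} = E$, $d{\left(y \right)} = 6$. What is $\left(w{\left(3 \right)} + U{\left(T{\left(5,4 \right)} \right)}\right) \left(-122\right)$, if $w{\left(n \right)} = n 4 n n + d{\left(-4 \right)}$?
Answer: $-13908$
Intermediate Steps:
$T{\left(H,E \right)} = -3 + E$
$U{\left(t \right)} = 0$
$w{\left(n \right)} = 6 + 4 n^{3}$ ($w{\left(n \right)} = n 4 n n + 6 = n 4 n^{2} + 6 = 4 n^{3} + 6 = 6 + 4 n^{3}$)
$\left(w{\left(3 \right)} + U{\left(T{\left(5,4 \right)} \right)}\right) \left(-122\right) = \left(\left(6 + 4 \cdot 3^{3}\right) + 0\right) \left(-122\right) = \left(\left(6 + 4 \cdot 27\right) + 0\right) \left(-122\right) = \left(\left(6 + 108\right) + 0\right) \left(-122\right) = \left(114 + 0\right) \left(-122\right) = 114 \left(-122\right) = -13908$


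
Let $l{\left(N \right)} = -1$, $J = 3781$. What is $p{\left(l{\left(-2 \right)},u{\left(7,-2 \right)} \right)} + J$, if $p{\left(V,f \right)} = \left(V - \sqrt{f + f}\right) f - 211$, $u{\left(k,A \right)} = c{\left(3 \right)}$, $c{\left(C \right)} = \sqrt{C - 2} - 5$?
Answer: $3574 + 8 i \sqrt{2} \approx 3574.0 + 11.314 i$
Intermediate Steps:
$c{\left(C \right)} = -5 + \sqrt{-2 + C}$ ($c{\left(C \right)} = \sqrt{-2 + C} - 5 = -5 + \sqrt{-2 + C}$)
$u{\left(k,A \right)} = -4$ ($u{\left(k,A \right)} = -5 + \sqrt{-2 + 3} = -5 + \sqrt{1} = -5 + 1 = -4$)
$p{\left(V,f \right)} = -211 + f \left(V - \sqrt{2} \sqrt{f}\right)$ ($p{\left(V,f \right)} = \left(V - \sqrt{2 f}\right) f - 211 = \left(V - \sqrt{2} \sqrt{f}\right) f - 211 = f \left(V - \sqrt{2} \sqrt{f}\right) - 211 = -211 + f \left(V - \sqrt{2} \sqrt{f}\right)$)
$p{\left(l{\left(-2 \right)},u{\left(7,-2 \right)} \right)} + J = \left(-211 - -4 - \sqrt{2} \left(-4\right)^{\frac{3}{2}}\right) + 3781 = \left(-211 + 4 - \sqrt{2} \left(- 8 i\right)\right) + 3781 = \left(-211 + 4 + 8 i \sqrt{2}\right) + 3781 = \left(-207 + 8 i \sqrt{2}\right) + 3781 = 3574 + 8 i \sqrt{2}$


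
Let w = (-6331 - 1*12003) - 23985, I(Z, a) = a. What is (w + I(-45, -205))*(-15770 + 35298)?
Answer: -830408672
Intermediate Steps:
w = -42319 (w = (-6331 - 12003) - 23985 = -18334 - 23985 = -42319)
(w + I(-45, -205))*(-15770 + 35298) = (-42319 - 205)*(-15770 + 35298) = -42524*19528 = -830408672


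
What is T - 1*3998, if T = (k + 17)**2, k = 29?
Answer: -1882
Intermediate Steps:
T = 2116 (T = (29 + 17)**2 = 46**2 = 2116)
T - 1*3998 = 2116 - 1*3998 = 2116 - 3998 = -1882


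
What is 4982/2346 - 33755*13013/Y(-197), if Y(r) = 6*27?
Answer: -171748107151/63342 ≈ -2.7114e+6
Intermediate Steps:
Y(r) = 162
4982/2346 - 33755*13013/Y(-197) = 4982/2346 - 33755/(162/13013) = 4982*(1/2346) - 33755/(162*(1/13013)) = 2491/1173 - 33755/162/13013 = 2491/1173 - 33755*13013/162 = 2491/1173 - 439253815/162 = -171748107151/63342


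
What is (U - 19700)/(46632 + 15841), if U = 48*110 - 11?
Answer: -14431/62473 ≈ -0.23100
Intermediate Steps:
U = 5269 (U = 5280 - 11 = 5269)
(U - 19700)/(46632 + 15841) = (5269 - 19700)/(46632 + 15841) = -14431/62473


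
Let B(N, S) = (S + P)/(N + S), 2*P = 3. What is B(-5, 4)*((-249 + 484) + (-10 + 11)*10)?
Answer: -2695/2 ≈ -1347.5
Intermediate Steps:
P = 3/2 (P = (½)*3 = 3/2 ≈ 1.5000)
B(N, S) = (3/2 + S)/(N + S) (B(N, S) = (S + 3/2)/(N + S) = (3/2 + S)/(N + S))
B(-5, 4)*((-249 + 484) + (-10 + 11)*10) = ((3/2 + 4)/(-5 + 4))*((-249 + 484) + (-10 + 11)*10) = ((11/2)/(-1))*(235 + 1*10) = (-1*11/2)*(235 + 10) = -11/2*245 = -2695/2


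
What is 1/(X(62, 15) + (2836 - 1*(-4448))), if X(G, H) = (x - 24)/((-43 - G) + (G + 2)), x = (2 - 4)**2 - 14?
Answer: 41/298678 ≈ 0.00013727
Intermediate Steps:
x = -10 (x = (-2)**2 - 14 = 4 - 14 = -10)
X(G, H) = 34/41 (X(G, H) = (-10 - 24)/((-43 - G) + (G + 2)) = -34/((-43 - G) + (2 + G)) = -34/(-41) = -34*(-1/41) = 34/41)
1/(X(62, 15) + (2836 - 1*(-4448))) = 1/(34/41 + (2836 - 1*(-4448))) = 1/(34/41 + (2836 + 4448)) = 1/(34/41 + 7284) = 1/(298678/41) = 41/298678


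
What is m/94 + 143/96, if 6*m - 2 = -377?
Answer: 3721/4512 ≈ 0.82469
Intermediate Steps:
m = -125/2 (m = ⅓ + (⅙)*(-377) = ⅓ - 377/6 = -125/2 ≈ -62.500)
m/94 + 143/96 = -125/2/94 + 143/96 = -125/2*1/94 + 143*(1/96) = -125/188 + 143/96 = 3721/4512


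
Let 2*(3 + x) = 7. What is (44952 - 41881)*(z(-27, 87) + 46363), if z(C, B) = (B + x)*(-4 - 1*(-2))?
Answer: 141843348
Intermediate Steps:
x = ½ (x = -3 + (½)*7 = -3 + 7/2 = ½ ≈ 0.50000)
z(C, B) = -1 - 2*B (z(C, B) = (B + ½)*(-4 - 1*(-2)) = (½ + B)*(-4 + 2) = (½ + B)*(-2) = -1 - 2*B)
(44952 - 41881)*(z(-27, 87) + 46363) = (44952 - 41881)*((-1 - 2*87) + 46363) = 3071*((-1 - 174) + 46363) = 3071*(-175 + 46363) = 3071*46188 = 141843348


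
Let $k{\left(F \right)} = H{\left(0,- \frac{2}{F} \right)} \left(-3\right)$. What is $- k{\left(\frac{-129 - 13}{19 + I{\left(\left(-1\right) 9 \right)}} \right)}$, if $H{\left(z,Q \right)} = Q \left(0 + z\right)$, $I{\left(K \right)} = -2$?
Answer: $0$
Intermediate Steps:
$H{\left(z,Q \right)} = Q z$
$k{\left(F \right)} = 0$ ($k{\left(F \right)} = - \frac{2}{F} 0 \left(-3\right) = 0 \left(-3\right) = 0$)
$- k{\left(\frac{-129 - 13}{19 + I{\left(\left(-1\right) 9 \right)}} \right)} = \left(-1\right) 0 = 0$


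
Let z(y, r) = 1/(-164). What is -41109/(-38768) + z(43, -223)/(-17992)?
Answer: 7581241985/7149517024 ≈ 1.0604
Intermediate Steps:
z(y, r) = -1/164
-41109/(-38768) + z(43, -223)/(-17992) = -41109/(-38768) - 1/164/(-17992) = -41109*(-1/38768) - 1/164*(-1/17992) = 41109/38768 + 1/2950688 = 7581241985/7149517024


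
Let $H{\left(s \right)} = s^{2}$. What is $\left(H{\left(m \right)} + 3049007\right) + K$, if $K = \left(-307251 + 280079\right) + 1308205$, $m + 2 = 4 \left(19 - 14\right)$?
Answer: $4330364$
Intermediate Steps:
$m = 18$ ($m = -2 + 4 \left(19 - 14\right) = -2 + 4 \cdot 5 = -2 + 20 = 18$)
$K = 1281033$ ($K = -27172 + 1308205 = 1281033$)
$\left(H{\left(m \right)} + 3049007\right) + K = \left(18^{2} + 3049007\right) + 1281033 = \left(324 + 3049007\right) + 1281033 = 3049331 + 1281033 = 4330364$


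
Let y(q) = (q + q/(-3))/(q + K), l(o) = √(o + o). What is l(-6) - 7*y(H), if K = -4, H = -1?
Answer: -14/15 + 2*I*√3 ≈ -0.93333 + 3.4641*I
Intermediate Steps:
l(o) = √2*√o (l(o) = √(2*o) = √2*√o)
y(q) = 2*q/(3*(-4 + q)) (y(q) = (q + q/(-3))/(q - 4) = (q + q*(-⅓))/(-4 + q) = (q - q/3)/(-4 + q) = (2*q/3)/(-4 + q) = 2*q/(3*(-4 + q)))
l(-6) - 7*y(H) = √2*√(-6) - 14*(-1)/(3*(-4 - 1)) = √2*(I*√6) - 14*(-1)/(3*(-5)) = 2*I*√3 - 14*(-1)*(-1)/(3*5) = 2*I*√3 - 7*2/15 = 2*I*√3 - 14/15 = -14/15 + 2*I*√3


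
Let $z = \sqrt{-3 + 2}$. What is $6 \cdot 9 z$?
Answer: $54 i \approx 54.0 i$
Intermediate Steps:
$z = i$ ($z = \sqrt{-1} = i \approx 1.0 i$)
$6 \cdot 9 z = 6 \cdot 9 i = 54 i$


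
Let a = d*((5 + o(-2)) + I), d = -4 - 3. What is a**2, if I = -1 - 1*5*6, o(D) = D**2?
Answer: 23716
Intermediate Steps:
d = -7
I = -31 (I = -1 - 5*6 = -1 - 30 = -31)
a = 154 (a = -7*((5 + (-2)**2) - 31) = -7*((5 + 4) - 31) = -7*(9 - 31) = -7*(-22) = 154)
a**2 = 154**2 = 23716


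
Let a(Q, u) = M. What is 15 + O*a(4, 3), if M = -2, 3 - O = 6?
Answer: 21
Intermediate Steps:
O = -3 (O = 3 - 1*6 = 3 - 6 = -3)
a(Q, u) = -2
15 + O*a(4, 3) = 15 - 3*(-2) = 15 + 6 = 21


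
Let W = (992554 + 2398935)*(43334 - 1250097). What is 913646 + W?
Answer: -4092722526461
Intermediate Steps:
W = -4092723440107 (W = 3391489*(-1206763) = -4092723440107)
913646 + W = 913646 - 4092723440107 = -4092722526461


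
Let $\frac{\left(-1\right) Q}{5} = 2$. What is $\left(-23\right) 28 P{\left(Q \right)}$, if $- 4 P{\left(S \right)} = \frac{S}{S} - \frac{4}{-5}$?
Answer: $\frac{1449}{5} \approx 289.8$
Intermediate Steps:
$Q = -10$ ($Q = \left(-5\right) 2 = -10$)
$P{\left(S \right)} = - \frac{9}{20}$ ($P{\left(S \right)} = - \frac{\frac{S}{S} - \frac{4}{-5}}{4} = - \frac{1 - - \frac{4}{5}}{4} = - \frac{1 + \frac{4}{5}}{4} = \left(- \frac{1}{4}\right) \frac{9}{5} = - \frac{9}{20}$)
$\left(-23\right) 28 P{\left(Q \right)} = \left(-23\right) 28 \left(- \frac{9}{20}\right) = \left(-644\right) \left(- \frac{9}{20}\right) = \frac{1449}{5}$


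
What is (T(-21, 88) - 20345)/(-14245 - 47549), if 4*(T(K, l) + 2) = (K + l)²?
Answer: 25633/82392 ≈ 0.31111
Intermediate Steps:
T(K, l) = -2 + (K + l)²/4
(T(-21, 88) - 20345)/(-14245 - 47549) = ((-2 + (-21 + 88)²/4) - 20345)/(-14245 - 47549) = ((-2 + (¼)*67²) - 20345)/(-61794) = ((-2 + (¼)*4489) - 20345)*(-1/61794) = ((-2 + 4489/4) - 20345)*(-1/61794) = (4481/4 - 20345)*(-1/61794) = -76899/4*(-1/61794) = 25633/82392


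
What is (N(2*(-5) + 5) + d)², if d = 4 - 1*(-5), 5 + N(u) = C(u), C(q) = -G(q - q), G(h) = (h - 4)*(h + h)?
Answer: 16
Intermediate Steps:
G(h) = 2*h*(-4 + h) (G(h) = (-4 + h)*(2*h) = 2*h*(-4 + h))
C(q) = 0 (C(q) = -2*(q - q)*(-4 + (q - q)) = -2*0*(-4 + 0) = -2*0*(-4) = -1*0 = 0)
N(u) = -5 (N(u) = -5 + 0 = -5)
d = 9 (d = 4 + 5 = 9)
(N(2*(-5) + 5) + d)² = (-5 + 9)² = 4² = 16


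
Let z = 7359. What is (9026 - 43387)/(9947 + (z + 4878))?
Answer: -34361/22184 ≈ -1.5489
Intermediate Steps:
(9026 - 43387)/(9947 + (z + 4878)) = (9026 - 43387)/(9947 + (7359 + 4878)) = -34361/(9947 + 12237) = -34361/22184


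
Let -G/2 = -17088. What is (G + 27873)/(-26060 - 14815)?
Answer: -20683/13625 ≈ -1.5180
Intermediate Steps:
G = 34176 (G = -2*(-17088) = 34176)
(G + 27873)/(-26060 - 14815) = (34176 + 27873)/(-26060 - 14815) = 62049/(-40875) = 62049*(-1/40875) = -20683/13625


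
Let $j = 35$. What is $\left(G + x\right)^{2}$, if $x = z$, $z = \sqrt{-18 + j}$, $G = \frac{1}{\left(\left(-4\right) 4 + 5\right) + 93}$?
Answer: $\frac{114309}{6724} + \frac{\sqrt{17}}{41} \approx 17.101$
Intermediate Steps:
$G = \frac{1}{82}$ ($G = \frac{1}{\left(-16 + 5\right) + 93} = \frac{1}{-11 + 93} = \frac{1}{82} \approx 0.012195$)
$z = \sqrt{17}$ ($z = \sqrt{-18 + 35} = \sqrt{17} \approx 4.1231$)
$x = \sqrt{17} \approx 4.1231$
$\left(G + x\right)^{2} = \left(\frac{1}{82} + \sqrt{17}\right)^{2}$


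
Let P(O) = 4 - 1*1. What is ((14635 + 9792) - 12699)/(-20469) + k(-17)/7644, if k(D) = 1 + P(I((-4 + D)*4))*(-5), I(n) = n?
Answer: -713773/1241786 ≈ -0.57480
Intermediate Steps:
P(O) = 3 (P(O) = 4 - 1 = 3)
k(D) = -14 (k(D) = 1 + 3*(-5) = 1 - 15 = -14)
((14635 + 9792) - 12699)/(-20469) + k(-17)/7644 = ((14635 + 9792) - 12699)/(-20469) - 14/7644 = (24427 - 12699)*(-1/20469) - 14*1/7644 = 11728*(-1/20469) - 1/546 = -11728/20469 - 1/546 = -713773/1241786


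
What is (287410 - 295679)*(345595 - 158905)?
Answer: -1543739610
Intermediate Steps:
(287410 - 295679)*(345595 - 158905) = -8269*186690 = -1543739610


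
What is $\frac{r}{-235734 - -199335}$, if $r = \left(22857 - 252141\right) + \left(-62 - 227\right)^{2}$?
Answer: $\frac{145763}{36399} \approx 4.0046$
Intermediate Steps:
$r = -145763$ ($r = -229284 + \left(-289\right)^{2} = -229284 + 83521 = -145763$)
$\frac{r}{-235734 - -199335} = - \frac{145763}{-235734 - -199335} = - \frac{145763}{-235734 + 199335} = - \frac{145763}{-36399} = \left(-145763\right) \left(- \frac{1}{36399}\right) = \frac{145763}{36399}$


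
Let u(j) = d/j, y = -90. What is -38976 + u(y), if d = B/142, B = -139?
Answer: -498113141/12780 ≈ -38976.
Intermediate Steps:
d = -139/142 ≈ -0.97887
u(j) = -139/(142*j)
-38976 + u(y) = -38976 - 139/142/(-90) = -38976 - 139/142*(-1/90) = -38976 + 139/12780 = -498113141/12780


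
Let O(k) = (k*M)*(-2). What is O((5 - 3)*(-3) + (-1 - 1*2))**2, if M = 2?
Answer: 1296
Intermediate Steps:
O(k) = -4*k (O(k) = (k*2)*(-2) = (2*k)*(-2) = -4*k)
O((5 - 3)*(-3) + (-1 - 1*2))**2 = (-4*((5 - 3)*(-3) + (-1 - 1*2)))**2 = (-4*(2*(-3) + (-1 - 2)))**2 = (-4*(-6 - 3))**2 = (-4*(-9))**2 = 36**2 = 1296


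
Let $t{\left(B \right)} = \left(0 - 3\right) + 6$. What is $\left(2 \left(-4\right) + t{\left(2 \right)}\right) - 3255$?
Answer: $-3260$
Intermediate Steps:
$t{\left(B \right)} = 3$ ($t{\left(B \right)} = -3 + 6 = 3$)
$\left(2 \left(-4\right) + t{\left(2 \right)}\right) - 3255 = \left(2 \left(-4\right) + 3\right) - 3255 = \left(-8 + 3\right) - 3255 = -5 - 3255 = -3260$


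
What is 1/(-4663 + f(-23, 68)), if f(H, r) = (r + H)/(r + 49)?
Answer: -13/60614 ≈ -0.00021447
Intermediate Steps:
f(H, r) = (H + r)/(49 + r)
1/(-4663 + f(-23, 68)) = 1/(-4663 + (-23 + 68)/(49 + 68)) = 1/(-4663 + 45/117) = 1/(-4663 + (1/117)*45) = 1/(-4663 + 5/13) = 1/(-60614/13) = -13/60614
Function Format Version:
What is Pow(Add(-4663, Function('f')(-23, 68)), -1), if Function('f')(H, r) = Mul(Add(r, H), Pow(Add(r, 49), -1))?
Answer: Rational(-13, 60614) ≈ -0.00021447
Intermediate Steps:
Function('f')(H, r) = Mul(Pow(Add(49, r), -1), Add(H, r)) (Function('f')(H, r) = Mul(Add(H, r), Pow(Add(49, r), -1)) = Mul(Pow(Add(49, r), -1), Add(H, r)))
Pow(Add(-4663, Function('f')(-23, 68)), -1) = Pow(Add(-4663, Mul(Pow(Add(49, 68), -1), Add(-23, 68))), -1) = Pow(Add(-4663, Mul(Pow(117, -1), 45)), -1) = Pow(Add(-4663, Mul(Rational(1, 117), 45)), -1) = Pow(Add(-4663, Rational(5, 13)), -1) = Pow(Rational(-60614, 13), -1) = Rational(-13, 60614)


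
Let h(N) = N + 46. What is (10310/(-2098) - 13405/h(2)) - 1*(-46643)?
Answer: 2334259051/50352 ≈ 46359.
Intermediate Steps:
h(N) = 46 + N
(10310/(-2098) - 13405/h(2)) - 1*(-46643) = (10310/(-2098) - 13405/(46 + 2)) - 1*(-46643) = (10310*(-1/2098) - 13405/48) + 46643 = (-5155/1049 - 13405*1/48) + 46643 = (-5155/1049 - 13405/48) + 46643 = -14309285/50352 + 46643 = 2334259051/50352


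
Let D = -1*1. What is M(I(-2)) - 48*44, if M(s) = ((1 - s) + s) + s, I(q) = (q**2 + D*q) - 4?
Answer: -2109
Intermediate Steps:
D = -1
I(q) = -4 + q**2 - q (I(q) = (q**2 - q) - 4 = -4 + q**2 - q)
M(s) = 1 + s
M(I(-2)) - 48*44 = (1 + (-4 + (-2)**2 - 1*(-2))) - 48*44 = (1 + (-4 + 4 + 2)) - 2112 = (1 + 2) - 2112 = 3 - 2112 = -2109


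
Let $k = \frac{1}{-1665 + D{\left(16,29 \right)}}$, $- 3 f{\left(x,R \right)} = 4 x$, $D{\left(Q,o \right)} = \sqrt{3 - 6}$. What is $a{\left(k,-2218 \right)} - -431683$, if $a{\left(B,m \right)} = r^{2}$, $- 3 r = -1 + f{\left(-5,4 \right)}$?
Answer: $\frac{34966612}{81} \approx 4.3169 \cdot 10^{5}$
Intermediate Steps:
$D{\left(Q,o \right)} = i \sqrt{3}$ ($D{\left(Q,o \right)} = \sqrt{-3} = i \sqrt{3}$)
$f{\left(x,R \right)} = - \frac{4 x}{3}$
$r = - \frac{17}{9}$ ($r = - \frac{-1 - - \frac{20}{3}}{3} = - \frac{-1 + \frac{20}{3}}{3} = \left(- \frac{1}{3}\right) \frac{17}{3} = - \frac{17}{9} \approx -1.8889$)
$k = \frac{1}{-1665 + i \sqrt{3}} \approx -0.0006006 - 6.25 \cdot 10^{-7} i$
$a{\left(B,m \right)} = \frac{289}{81}$ ($a{\left(B,m \right)} = \left(- \frac{17}{9}\right)^{2} = \frac{289}{81}$)
$a{\left(k,-2218 \right)} - -431683 = \frac{289}{81} - -431683 = \frac{289}{81} + 431683 = \frac{34966612}{81}$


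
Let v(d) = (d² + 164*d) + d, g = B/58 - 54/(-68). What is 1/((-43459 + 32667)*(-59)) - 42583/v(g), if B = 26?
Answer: -26359916449863229/127852355897000 ≈ -206.17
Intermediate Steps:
g = 1225/986 (g = 26/58 - 54/(-68) = 26*(1/58) - 54*(-1/68) = 13/29 + 27/34 = 1225/986 ≈ 1.2424)
v(d) = d² + 165*d
1/((-43459 + 32667)*(-59)) - 42583/v(g) = 1/((-43459 + 32667)*(-59)) - 42583*986/(1225*(165 + 1225/986)) = -1/59/(-10792) - 42583/((1225/986)*(163915/986)) = -1/10792*(-1/59) - 42583/200795875/972196 = 1/636728 - 42583*972196/200795875 = 1/636728 - 41399022268/200795875 = -26359916449863229/127852355897000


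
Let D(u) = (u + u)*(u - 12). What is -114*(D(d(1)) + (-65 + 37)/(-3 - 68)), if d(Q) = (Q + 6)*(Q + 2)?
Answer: -3062724/71 ≈ -43137.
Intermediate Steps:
d(Q) = (2 + Q)*(6 + Q) (d(Q) = (6 + Q)*(2 + Q) = (2 + Q)*(6 + Q))
D(u) = 2*u*(-12 + u) (D(u) = (2*u)*(-12 + u) = 2*u*(-12 + u))
-114*(D(d(1)) + (-65 + 37)/(-3 - 68)) = -114*(2*(12 + 1**2 + 8*1)*(-12 + (12 + 1**2 + 8*1)) + (-65 + 37)/(-3 - 68)) = -114*(2*(12 + 1 + 8)*(-12 + (12 + 1 + 8)) - 28/(-71)) = -114*(2*21*(-12 + 21) - 28*(-1/71)) = -114*(2*21*9 + 28/71) = -114*(378 + 28/71) = -114*26866/71 = -3062724/71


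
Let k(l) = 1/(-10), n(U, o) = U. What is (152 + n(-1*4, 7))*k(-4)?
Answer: -74/5 ≈ -14.800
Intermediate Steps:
k(l) = -⅒
(152 + n(-1*4, 7))*k(-4) = (152 - 1*4)*(-⅒) = (152 - 4)*(-⅒) = 148*(-⅒) = -74/5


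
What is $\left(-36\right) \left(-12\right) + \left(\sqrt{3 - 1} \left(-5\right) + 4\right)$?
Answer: $436 - 5 \sqrt{2} \approx 428.93$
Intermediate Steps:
$\left(-36\right) \left(-12\right) + \left(\sqrt{3 - 1} \left(-5\right) + 4\right) = 432 + \left(\sqrt{2} \left(-5\right) + 4\right) = 432 + \left(- 5 \sqrt{2} + 4\right) = 432 + \left(4 - 5 \sqrt{2}\right) = 436 - 5 \sqrt{2}$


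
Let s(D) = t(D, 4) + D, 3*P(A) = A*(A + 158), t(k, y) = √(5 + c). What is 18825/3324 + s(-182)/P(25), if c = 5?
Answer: 9367719/1689700 + √10/1525 ≈ 5.5461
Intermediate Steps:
t(k, y) = √10 (t(k, y) = √(5 + 5) = √10)
P(A) = A*(158 + A)/3 (P(A) = (A*(A + 158))/3 = (A*(158 + A))/3 = A*(158 + A)/3)
s(D) = D + √10 (s(D) = √10 + D = D + √10)
18825/3324 + s(-182)/P(25) = 18825/3324 + (-182 + √10)/(((⅓)*25*(158 + 25))) = 18825*(1/3324) + (-182 + √10)/(((⅓)*25*183)) = 6275/1108 + (-182 + √10)/1525 = 6275/1108 + (-182 + √10)*(1/1525) = 6275/1108 + (-182/1525 + √10/1525) = 9367719/1689700 + √10/1525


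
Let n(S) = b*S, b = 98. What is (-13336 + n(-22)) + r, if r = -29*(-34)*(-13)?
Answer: -28310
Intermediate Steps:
n(S) = 98*S
r = -12818 (r = 986*(-13) = -12818)
(-13336 + n(-22)) + r = (-13336 + 98*(-22)) - 12818 = (-13336 - 2156) - 12818 = -15492 - 12818 = -28310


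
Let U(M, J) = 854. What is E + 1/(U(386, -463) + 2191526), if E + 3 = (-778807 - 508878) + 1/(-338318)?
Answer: -477553012673659991/370860808420 ≈ -1.2877e+6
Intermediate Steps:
E = -435648028785/338318 (E = -3 + ((-778807 - 508878) + 1/(-338318)) = -3 + (-1287685 - 1/338318) = -3 - 435647013831/338318 = -435648028785/338318 ≈ -1.2877e+6)
E + 1/(U(386, -463) + 2191526) = -435648028785/338318 + 1/(854 + 2191526) = -435648028785/338318 + 1/2192380 = -477553012673659991/370860808420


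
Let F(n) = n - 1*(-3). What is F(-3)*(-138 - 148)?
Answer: 0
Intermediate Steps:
F(n) = 3 + n (F(n) = n + 3 = 3 + n)
F(-3)*(-138 - 148) = (3 - 3)*(-138 - 148) = 0*(-286) = 0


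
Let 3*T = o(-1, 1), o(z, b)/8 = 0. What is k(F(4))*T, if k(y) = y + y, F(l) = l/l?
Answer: 0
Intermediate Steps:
o(z, b) = 0 (o(z, b) = 8*0 = 0)
T = 0 (T = (⅓)*0 = 0)
F(l) = 1
k(y) = 2*y
k(F(4))*T = (2*1)*0 = 2*0 = 0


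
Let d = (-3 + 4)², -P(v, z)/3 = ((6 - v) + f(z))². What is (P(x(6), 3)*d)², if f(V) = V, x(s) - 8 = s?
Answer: 5625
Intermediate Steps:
x(s) = 8 + s
P(v, z) = -3*(6 + z - v)² (P(v, z) = -3*((6 - v) + z)² = -3*(6 + z - v)²)
d = 1 (d = 1² = 1)
(P(x(6), 3)*d)² = (-3*(6 + 3 - (8 + 6))²*1)² = (-3*(6 + 3 - 1*14)²*1)² = (-3*(6 + 3 - 14)²*1)² = (-3*(-5)²*1)² = (-3*25*1)² = (-75*1)² = (-75)² = 5625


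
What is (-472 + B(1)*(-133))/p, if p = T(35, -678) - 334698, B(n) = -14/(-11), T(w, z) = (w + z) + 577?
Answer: 3527/1841202 ≈ 0.0019156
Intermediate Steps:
T(w, z) = 577 + w + z
B(n) = 14/11 (B(n) = -14*(-1/11) = 14/11)
p = -334764 (p = (577 + 35 - 678) - 334698 = -66 - 334698 = -334764)
(-472 + B(1)*(-133))/p = (-472 + (14/11)*(-133))/(-334764) = (-472 - 1862/11)*(-1/334764) = -7054/11*(-1/334764) = 3527/1841202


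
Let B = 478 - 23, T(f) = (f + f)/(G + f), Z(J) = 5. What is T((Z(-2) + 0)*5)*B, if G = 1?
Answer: 875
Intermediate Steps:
T(f) = 2*f/(1 + f) (T(f) = (f + f)/(1 + f) = (2*f)/(1 + f) = 2*f/(1 + f))
B = 455
T((Z(-2) + 0)*5)*B = (2*((5 + 0)*5)/(1 + (5 + 0)*5))*455 = (2*(5*5)/(1 + 5*5))*455 = (2*25/(1 + 25))*455 = (2*25/26)*455 = (2*25*(1/26))*455 = (25/13)*455 = 875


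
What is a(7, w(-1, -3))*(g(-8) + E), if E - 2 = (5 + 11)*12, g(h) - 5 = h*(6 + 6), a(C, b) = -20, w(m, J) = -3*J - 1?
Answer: -2060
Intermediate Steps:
w(m, J) = -1 - 3*J
g(h) = 5 + 12*h (g(h) = 5 + h*(6 + 6) = 5 + h*12 = 5 + 12*h)
E = 194 (E = 2 + (5 + 11)*12 = 2 + 16*12 = 2 + 192 = 194)
a(7, w(-1, -3))*(g(-8) + E) = -20*((5 + 12*(-8)) + 194) = -20*((5 - 96) + 194) = -20*(-91 + 194) = -20*103 = -2060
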